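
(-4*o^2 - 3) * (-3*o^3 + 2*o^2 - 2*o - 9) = 12*o^5 - 8*o^4 + 17*o^3 + 30*o^2 + 6*o + 27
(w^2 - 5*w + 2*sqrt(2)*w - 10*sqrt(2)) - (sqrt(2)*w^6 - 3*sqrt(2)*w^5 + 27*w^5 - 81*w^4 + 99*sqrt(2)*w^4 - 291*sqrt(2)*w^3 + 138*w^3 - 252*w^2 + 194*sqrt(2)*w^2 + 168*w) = -sqrt(2)*w^6 - 27*w^5 + 3*sqrt(2)*w^5 - 99*sqrt(2)*w^4 + 81*w^4 - 138*w^3 + 291*sqrt(2)*w^3 - 194*sqrt(2)*w^2 + 253*w^2 - 173*w + 2*sqrt(2)*w - 10*sqrt(2)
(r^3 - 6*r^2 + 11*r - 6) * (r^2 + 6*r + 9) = r^5 - 16*r^3 + 6*r^2 + 63*r - 54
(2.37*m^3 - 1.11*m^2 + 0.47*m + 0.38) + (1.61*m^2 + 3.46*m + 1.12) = 2.37*m^3 + 0.5*m^2 + 3.93*m + 1.5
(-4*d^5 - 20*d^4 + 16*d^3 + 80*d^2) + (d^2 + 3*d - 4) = -4*d^5 - 20*d^4 + 16*d^3 + 81*d^2 + 3*d - 4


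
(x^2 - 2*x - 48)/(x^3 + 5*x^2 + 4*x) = (x^2 - 2*x - 48)/(x*(x^2 + 5*x + 4))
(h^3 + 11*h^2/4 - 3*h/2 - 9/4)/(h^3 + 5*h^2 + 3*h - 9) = (h + 3/4)/(h + 3)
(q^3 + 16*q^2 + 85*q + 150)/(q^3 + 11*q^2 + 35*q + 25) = (q + 6)/(q + 1)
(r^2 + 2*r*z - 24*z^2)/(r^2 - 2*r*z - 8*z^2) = (r + 6*z)/(r + 2*z)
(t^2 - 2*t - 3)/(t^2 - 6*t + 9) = (t + 1)/(t - 3)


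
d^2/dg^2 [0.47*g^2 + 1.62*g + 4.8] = 0.940000000000000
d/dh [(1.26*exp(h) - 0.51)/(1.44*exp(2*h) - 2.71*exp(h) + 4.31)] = (-1.8144*exp(2*h) + 1.4688*exp(h) + 4.0485)*exp(h)/(2.0736*exp(4*h) - 7.8048*exp(3*h) + 19.7569*exp(2*h) - 23.3602*exp(h) + 18.5761)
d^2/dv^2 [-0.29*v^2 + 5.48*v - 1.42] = -0.580000000000000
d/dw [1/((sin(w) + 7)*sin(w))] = -(2*sin(w) + 7)*cos(w)/((sin(w) + 7)^2*sin(w)^2)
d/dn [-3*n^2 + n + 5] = 1 - 6*n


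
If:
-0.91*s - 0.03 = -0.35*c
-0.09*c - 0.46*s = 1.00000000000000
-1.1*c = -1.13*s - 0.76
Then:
No Solution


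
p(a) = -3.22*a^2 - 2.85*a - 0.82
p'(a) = -6.44*a - 2.85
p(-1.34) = -2.78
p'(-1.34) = 5.78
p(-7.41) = -156.51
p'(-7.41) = 44.87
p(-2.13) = -9.36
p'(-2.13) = 10.87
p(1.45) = -11.72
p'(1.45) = -12.19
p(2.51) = -28.26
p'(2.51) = -19.01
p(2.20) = -22.67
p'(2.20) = -17.02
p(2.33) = -24.94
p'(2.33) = -17.86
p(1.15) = -8.36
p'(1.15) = -10.26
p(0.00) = -0.82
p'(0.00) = -2.85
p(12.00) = -498.70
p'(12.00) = -80.13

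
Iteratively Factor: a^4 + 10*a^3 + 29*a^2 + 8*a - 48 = (a - 1)*(a^3 + 11*a^2 + 40*a + 48) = (a - 1)*(a + 4)*(a^2 + 7*a + 12) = (a - 1)*(a + 3)*(a + 4)*(a + 4)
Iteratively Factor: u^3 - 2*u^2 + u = (u - 1)*(u^2 - u) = (u - 1)^2*(u)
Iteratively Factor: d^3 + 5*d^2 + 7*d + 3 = (d + 1)*(d^2 + 4*d + 3) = (d + 1)*(d + 3)*(d + 1)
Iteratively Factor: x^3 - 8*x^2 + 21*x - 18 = (x - 3)*(x^2 - 5*x + 6) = (x - 3)^2*(x - 2)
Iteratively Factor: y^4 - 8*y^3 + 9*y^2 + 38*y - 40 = (y - 1)*(y^3 - 7*y^2 + 2*y + 40) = (y - 1)*(y + 2)*(y^2 - 9*y + 20) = (y - 5)*(y - 1)*(y + 2)*(y - 4)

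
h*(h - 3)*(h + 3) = h^3 - 9*h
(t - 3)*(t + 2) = t^2 - t - 6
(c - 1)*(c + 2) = c^2 + c - 2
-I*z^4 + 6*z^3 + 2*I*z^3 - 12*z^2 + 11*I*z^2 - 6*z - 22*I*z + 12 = (z - 2)*(z + 2*I)*(z + 3*I)*(-I*z + 1)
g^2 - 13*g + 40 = (g - 8)*(g - 5)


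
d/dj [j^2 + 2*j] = 2*j + 2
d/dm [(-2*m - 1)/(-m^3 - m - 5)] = (2*m^3 + 2*m - (2*m + 1)*(3*m^2 + 1) + 10)/(m^3 + m + 5)^2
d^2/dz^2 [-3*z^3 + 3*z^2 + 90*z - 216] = 6 - 18*z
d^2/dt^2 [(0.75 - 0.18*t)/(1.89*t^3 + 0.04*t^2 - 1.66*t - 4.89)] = (-3.857868*t^5 + 32.067252*t^4 - 0.222840000000001*t^3 - 34.074036*t^2 + 41.079402*t + 7.349064)/(6.751269*t^9 + 0.428652*t^8 - 17.779986*t^7 - 53.155619*t^6 + 13.39818*t^5 + 92.358516*t^4 + 132.955487*t^3 - 37.5552*t^2 - 119.082258*t - 116.930169)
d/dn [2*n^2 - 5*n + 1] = 4*n - 5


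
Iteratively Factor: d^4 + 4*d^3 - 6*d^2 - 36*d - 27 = (d - 3)*(d^3 + 7*d^2 + 15*d + 9) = (d - 3)*(d + 1)*(d^2 + 6*d + 9) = (d - 3)*(d + 1)*(d + 3)*(d + 3)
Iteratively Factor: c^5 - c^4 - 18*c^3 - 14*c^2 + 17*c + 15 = (c - 1)*(c^4 - 18*c^2 - 32*c - 15) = (c - 1)*(c + 1)*(c^3 - c^2 - 17*c - 15) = (c - 1)*(c + 1)*(c + 3)*(c^2 - 4*c - 5) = (c - 1)*(c + 1)^2*(c + 3)*(c - 5)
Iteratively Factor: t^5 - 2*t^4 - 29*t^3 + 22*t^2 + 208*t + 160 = (t + 4)*(t^4 - 6*t^3 - 5*t^2 + 42*t + 40) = (t - 4)*(t + 4)*(t^3 - 2*t^2 - 13*t - 10) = (t - 4)*(t + 2)*(t + 4)*(t^2 - 4*t - 5) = (t - 4)*(t + 1)*(t + 2)*(t + 4)*(t - 5)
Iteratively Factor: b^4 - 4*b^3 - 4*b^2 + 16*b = (b + 2)*(b^3 - 6*b^2 + 8*b) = (b - 2)*(b + 2)*(b^2 - 4*b) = b*(b - 2)*(b + 2)*(b - 4)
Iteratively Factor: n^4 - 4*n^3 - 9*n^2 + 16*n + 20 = (n - 5)*(n^3 + n^2 - 4*n - 4) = (n - 5)*(n + 2)*(n^2 - n - 2) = (n - 5)*(n - 2)*(n + 2)*(n + 1)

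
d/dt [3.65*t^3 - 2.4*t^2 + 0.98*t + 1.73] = 10.95*t^2 - 4.8*t + 0.98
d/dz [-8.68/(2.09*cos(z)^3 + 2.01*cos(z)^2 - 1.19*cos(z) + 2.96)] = (-54.4236*cos(z)^2 - 34.8936*cos(z) + 10.3292)*sin(z)/(2.09*cos(z)^3 + 2.01*cos(z)^2 - 1.19*cos(z) + 2.96)^2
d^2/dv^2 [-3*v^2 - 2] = -6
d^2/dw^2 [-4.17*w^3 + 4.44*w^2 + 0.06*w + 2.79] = 8.88 - 25.02*w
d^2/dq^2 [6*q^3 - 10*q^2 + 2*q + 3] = 36*q - 20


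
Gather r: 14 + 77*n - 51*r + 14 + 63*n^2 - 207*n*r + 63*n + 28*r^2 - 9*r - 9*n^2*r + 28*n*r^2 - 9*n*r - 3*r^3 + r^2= 63*n^2 + 140*n - 3*r^3 + r^2*(28*n + 29) + r*(-9*n^2 - 216*n - 60) + 28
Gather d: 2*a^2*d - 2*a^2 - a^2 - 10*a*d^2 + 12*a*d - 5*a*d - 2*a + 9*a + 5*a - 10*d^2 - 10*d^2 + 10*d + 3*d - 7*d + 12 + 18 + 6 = -3*a^2 + 12*a + d^2*(-10*a - 20) + d*(2*a^2 + 7*a + 6) + 36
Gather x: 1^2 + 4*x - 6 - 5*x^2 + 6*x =-5*x^2 + 10*x - 5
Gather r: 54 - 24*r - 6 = 48 - 24*r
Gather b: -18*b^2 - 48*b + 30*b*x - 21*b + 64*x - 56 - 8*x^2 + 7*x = -18*b^2 + b*(30*x - 69) - 8*x^2 + 71*x - 56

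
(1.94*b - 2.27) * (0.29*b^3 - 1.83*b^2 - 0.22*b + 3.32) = 0.5626*b^4 - 4.2085*b^3 + 3.7273*b^2 + 6.9402*b - 7.5364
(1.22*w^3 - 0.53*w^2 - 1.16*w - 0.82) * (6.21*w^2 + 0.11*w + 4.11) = 7.5762*w^5 - 3.1571*w^4 - 2.2477*w^3 - 7.3981*w^2 - 4.8578*w - 3.3702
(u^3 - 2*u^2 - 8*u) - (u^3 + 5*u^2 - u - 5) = -7*u^2 - 7*u + 5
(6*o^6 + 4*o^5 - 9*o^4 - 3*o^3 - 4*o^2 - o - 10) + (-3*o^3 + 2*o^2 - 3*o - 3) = 6*o^6 + 4*o^5 - 9*o^4 - 6*o^3 - 2*o^2 - 4*o - 13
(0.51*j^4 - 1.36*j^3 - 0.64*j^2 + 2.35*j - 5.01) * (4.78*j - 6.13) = 2.4378*j^5 - 9.6271*j^4 + 5.2776*j^3 + 15.1562*j^2 - 38.3533*j + 30.7113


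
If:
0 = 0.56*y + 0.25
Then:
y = -0.45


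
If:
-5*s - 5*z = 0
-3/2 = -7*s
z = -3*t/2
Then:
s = 3/14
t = 1/7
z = -3/14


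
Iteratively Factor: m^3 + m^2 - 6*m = (m - 2)*(m^2 + 3*m) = (m - 2)*(m + 3)*(m)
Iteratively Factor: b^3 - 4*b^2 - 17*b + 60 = (b - 5)*(b^2 + b - 12) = (b - 5)*(b + 4)*(b - 3)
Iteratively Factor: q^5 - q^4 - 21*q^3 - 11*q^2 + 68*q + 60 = (q + 1)*(q^4 - 2*q^3 - 19*q^2 + 8*q + 60) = (q - 2)*(q + 1)*(q^3 - 19*q - 30) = (q - 5)*(q - 2)*(q + 1)*(q^2 + 5*q + 6) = (q - 5)*(q - 2)*(q + 1)*(q + 2)*(q + 3)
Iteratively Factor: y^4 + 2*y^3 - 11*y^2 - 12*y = (y - 3)*(y^3 + 5*y^2 + 4*y) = (y - 3)*(y + 1)*(y^2 + 4*y) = y*(y - 3)*(y + 1)*(y + 4)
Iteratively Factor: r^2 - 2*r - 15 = (r - 5)*(r + 3)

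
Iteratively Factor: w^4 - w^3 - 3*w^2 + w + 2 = (w - 1)*(w^3 - 3*w - 2) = (w - 2)*(w - 1)*(w^2 + 2*w + 1) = (w - 2)*(w - 1)*(w + 1)*(w + 1)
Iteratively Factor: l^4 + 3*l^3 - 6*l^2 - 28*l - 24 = (l + 2)*(l^3 + l^2 - 8*l - 12) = (l + 2)^2*(l^2 - l - 6) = (l - 3)*(l + 2)^2*(l + 2)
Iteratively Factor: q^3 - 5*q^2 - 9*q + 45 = (q + 3)*(q^2 - 8*q + 15) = (q - 3)*(q + 3)*(q - 5)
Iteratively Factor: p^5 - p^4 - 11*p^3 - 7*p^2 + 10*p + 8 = (p - 1)*(p^4 - 11*p^2 - 18*p - 8) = (p - 1)*(p + 1)*(p^3 - p^2 - 10*p - 8) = (p - 4)*(p - 1)*(p + 1)*(p^2 + 3*p + 2) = (p - 4)*(p - 1)*(p + 1)^2*(p + 2)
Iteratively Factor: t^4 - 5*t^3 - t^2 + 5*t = (t)*(t^3 - 5*t^2 - t + 5) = t*(t + 1)*(t^2 - 6*t + 5) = t*(t - 5)*(t + 1)*(t - 1)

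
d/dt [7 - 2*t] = -2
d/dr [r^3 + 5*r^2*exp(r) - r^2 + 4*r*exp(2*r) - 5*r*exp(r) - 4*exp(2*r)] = 5*r^2*exp(r) + 3*r^2 + 8*r*exp(2*r) + 5*r*exp(r) - 2*r - 4*exp(2*r) - 5*exp(r)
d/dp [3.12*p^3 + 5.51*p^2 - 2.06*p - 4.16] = 9.36*p^2 + 11.02*p - 2.06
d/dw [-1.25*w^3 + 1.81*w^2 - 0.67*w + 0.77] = -3.75*w^2 + 3.62*w - 0.67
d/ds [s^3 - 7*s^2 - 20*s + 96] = 3*s^2 - 14*s - 20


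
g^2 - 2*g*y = g*(g - 2*y)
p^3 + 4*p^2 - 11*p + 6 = (p - 1)^2*(p + 6)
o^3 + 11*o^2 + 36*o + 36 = (o + 2)*(o + 3)*(o + 6)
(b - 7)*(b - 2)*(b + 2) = b^3 - 7*b^2 - 4*b + 28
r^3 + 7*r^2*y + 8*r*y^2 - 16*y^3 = (r - y)*(r + 4*y)^2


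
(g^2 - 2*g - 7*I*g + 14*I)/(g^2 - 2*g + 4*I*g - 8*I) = (g - 7*I)/(g + 4*I)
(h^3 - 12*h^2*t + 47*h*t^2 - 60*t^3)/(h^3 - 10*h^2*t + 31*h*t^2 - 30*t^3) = (-h + 4*t)/(-h + 2*t)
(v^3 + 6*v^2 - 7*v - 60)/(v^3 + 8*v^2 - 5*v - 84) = (v + 5)/(v + 7)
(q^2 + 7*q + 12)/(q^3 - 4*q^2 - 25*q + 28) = (q + 3)/(q^2 - 8*q + 7)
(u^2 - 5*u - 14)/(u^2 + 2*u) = (u - 7)/u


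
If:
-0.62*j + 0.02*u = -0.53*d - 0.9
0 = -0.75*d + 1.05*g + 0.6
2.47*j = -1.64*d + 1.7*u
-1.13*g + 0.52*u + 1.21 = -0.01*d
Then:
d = -7.39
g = -5.85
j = -5.35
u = -14.90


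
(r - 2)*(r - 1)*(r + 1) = r^3 - 2*r^2 - r + 2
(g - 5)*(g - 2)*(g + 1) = g^3 - 6*g^2 + 3*g + 10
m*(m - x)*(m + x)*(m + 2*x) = m^4 + 2*m^3*x - m^2*x^2 - 2*m*x^3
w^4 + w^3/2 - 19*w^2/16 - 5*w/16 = w*(w - 1)*(w + 1/4)*(w + 5/4)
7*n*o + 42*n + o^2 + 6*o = (7*n + o)*(o + 6)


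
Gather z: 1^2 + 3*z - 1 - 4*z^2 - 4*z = -4*z^2 - z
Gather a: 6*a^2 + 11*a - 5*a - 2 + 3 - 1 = 6*a^2 + 6*a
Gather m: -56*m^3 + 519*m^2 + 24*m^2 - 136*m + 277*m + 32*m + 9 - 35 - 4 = -56*m^3 + 543*m^2 + 173*m - 30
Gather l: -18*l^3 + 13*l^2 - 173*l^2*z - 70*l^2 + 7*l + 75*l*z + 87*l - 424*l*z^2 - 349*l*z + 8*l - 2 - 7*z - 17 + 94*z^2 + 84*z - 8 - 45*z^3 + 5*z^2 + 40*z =-18*l^3 + l^2*(-173*z - 57) + l*(-424*z^2 - 274*z + 102) - 45*z^3 + 99*z^2 + 117*z - 27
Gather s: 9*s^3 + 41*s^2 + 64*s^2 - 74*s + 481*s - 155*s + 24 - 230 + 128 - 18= 9*s^3 + 105*s^2 + 252*s - 96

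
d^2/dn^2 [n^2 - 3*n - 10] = 2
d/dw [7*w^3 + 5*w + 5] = 21*w^2 + 5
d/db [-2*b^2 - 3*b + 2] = -4*b - 3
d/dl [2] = 0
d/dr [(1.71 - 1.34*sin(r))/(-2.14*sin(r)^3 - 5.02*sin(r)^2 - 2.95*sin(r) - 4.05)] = (-5.7352*sin(r)^3 + 4.2514*sin(r)^2 + 17.1684*sin(r) + 10.4715)*cos(r)/(4.5796*sin(r)^6 + 21.4856*sin(r)^5 + 37.8264*sin(r)^4 + 46.952*sin(r)^3 + 49.3645*sin(r)^2 + 23.895*sin(r) + 16.4025)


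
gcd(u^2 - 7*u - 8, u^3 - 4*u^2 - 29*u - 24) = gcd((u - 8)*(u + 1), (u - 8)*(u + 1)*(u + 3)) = u^2 - 7*u - 8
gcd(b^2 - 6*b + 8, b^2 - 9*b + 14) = b - 2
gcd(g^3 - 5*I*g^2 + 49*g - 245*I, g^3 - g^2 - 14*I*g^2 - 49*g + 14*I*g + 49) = g - 7*I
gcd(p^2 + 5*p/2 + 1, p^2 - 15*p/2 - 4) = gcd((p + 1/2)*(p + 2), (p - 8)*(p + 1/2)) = p + 1/2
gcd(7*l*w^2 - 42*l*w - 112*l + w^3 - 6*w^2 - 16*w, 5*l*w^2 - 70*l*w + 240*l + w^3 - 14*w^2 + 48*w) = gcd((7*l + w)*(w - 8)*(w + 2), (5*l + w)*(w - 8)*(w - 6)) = w - 8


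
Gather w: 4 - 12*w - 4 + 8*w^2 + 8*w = 8*w^2 - 4*w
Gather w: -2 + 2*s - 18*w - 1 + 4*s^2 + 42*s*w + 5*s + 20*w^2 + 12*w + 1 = 4*s^2 + 7*s + 20*w^2 + w*(42*s - 6) - 2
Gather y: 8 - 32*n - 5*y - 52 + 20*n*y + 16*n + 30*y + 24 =-16*n + y*(20*n + 25) - 20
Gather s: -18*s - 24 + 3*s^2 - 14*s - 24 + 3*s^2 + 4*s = 6*s^2 - 28*s - 48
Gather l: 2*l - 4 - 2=2*l - 6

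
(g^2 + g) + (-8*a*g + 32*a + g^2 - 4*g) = -8*a*g + 32*a + 2*g^2 - 3*g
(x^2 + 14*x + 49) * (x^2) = x^4 + 14*x^3 + 49*x^2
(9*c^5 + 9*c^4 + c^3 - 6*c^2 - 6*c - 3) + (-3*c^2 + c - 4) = 9*c^5 + 9*c^4 + c^3 - 9*c^2 - 5*c - 7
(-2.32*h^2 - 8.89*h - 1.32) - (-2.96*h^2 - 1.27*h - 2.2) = 0.64*h^2 - 7.62*h + 0.88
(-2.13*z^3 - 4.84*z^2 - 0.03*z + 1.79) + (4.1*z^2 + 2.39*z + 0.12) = -2.13*z^3 - 0.74*z^2 + 2.36*z + 1.91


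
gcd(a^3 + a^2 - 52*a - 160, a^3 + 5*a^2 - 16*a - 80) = a^2 + 9*a + 20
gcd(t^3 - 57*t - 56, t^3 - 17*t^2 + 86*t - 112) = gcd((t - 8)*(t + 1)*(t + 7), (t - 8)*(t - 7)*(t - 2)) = t - 8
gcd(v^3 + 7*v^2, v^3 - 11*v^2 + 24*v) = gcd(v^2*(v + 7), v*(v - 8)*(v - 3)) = v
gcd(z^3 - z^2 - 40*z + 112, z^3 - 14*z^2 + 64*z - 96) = z^2 - 8*z + 16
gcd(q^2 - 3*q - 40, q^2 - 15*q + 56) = q - 8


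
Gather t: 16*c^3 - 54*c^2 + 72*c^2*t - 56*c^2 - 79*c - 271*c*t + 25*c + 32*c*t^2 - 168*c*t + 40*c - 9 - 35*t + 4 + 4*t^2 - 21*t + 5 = 16*c^3 - 110*c^2 - 14*c + t^2*(32*c + 4) + t*(72*c^2 - 439*c - 56)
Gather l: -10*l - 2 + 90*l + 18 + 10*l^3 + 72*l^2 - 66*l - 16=10*l^3 + 72*l^2 + 14*l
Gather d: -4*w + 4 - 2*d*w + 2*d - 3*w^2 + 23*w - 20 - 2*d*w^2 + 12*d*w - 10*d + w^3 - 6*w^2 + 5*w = d*(-2*w^2 + 10*w - 8) + w^3 - 9*w^2 + 24*w - 16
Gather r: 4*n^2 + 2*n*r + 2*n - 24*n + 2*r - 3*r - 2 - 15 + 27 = 4*n^2 - 22*n + r*(2*n - 1) + 10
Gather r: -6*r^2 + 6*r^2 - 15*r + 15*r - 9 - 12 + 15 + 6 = 0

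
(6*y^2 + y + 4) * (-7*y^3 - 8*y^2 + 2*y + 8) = -42*y^5 - 55*y^4 - 24*y^3 + 18*y^2 + 16*y + 32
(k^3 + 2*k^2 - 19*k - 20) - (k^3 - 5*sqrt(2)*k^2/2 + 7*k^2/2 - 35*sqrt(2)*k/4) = -3*k^2/2 + 5*sqrt(2)*k^2/2 - 19*k + 35*sqrt(2)*k/4 - 20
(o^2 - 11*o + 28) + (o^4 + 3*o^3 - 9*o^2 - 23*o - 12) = o^4 + 3*o^3 - 8*o^2 - 34*o + 16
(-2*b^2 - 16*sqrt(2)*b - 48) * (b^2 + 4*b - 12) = -2*b^4 - 16*sqrt(2)*b^3 - 8*b^3 - 64*sqrt(2)*b^2 - 24*b^2 - 192*b + 192*sqrt(2)*b + 576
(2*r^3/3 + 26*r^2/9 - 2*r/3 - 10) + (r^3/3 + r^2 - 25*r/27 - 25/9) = r^3 + 35*r^2/9 - 43*r/27 - 115/9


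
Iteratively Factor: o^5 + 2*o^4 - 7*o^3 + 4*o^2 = (o + 4)*(o^4 - 2*o^3 + o^2) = (o - 1)*(o + 4)*(o^3 - o^2) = o*(o - 1)*(o + 4)*(o^2 - o) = o^2*(o - 1)*(o + 4)*(o - 1)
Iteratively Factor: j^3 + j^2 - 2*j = (j + 2)*(j^2 - j) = (j - 1)*(j + 2)*(j)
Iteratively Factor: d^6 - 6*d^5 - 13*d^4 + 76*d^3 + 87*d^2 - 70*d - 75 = (d - 5)*(d^5 - d^4 - 18*d^3 - 14*d^2 + 17*d + 15) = (d - 5)*(d + 3)*(d^4 - 4*d^3 - 6*d^2 + 4*d + 5) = (d - 5)*(d + 1)*(d + 3)*(d^3 - 5*d^2 - d + 5) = (d - 5)^2*(d + 1)*(d + 3)*(d^2 - 1) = (d - 5)^2*(d + 1)^2*(d + 3)*(d - 1)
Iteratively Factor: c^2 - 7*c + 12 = (c - 4)*(c - 3)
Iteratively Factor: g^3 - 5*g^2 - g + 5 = (g - 1)*(g^2 - 4*g - 5) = (g - 5)*(g - 1)*(g + 1)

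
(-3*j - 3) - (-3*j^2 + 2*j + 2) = 3*j^2 - 5*j - 5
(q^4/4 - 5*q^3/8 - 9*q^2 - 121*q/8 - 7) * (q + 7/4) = q^5/4 - 3*q^4/16 - 323*q^3/32 - 247*q^2/8 - 1071*q/32 - 49/4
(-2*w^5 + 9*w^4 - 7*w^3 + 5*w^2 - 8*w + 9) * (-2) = 4*w^5 - 18*w^4 + 14*w^3 - 10*w^2 + 16*w - 18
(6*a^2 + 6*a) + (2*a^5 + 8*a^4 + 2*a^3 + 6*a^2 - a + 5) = 2*a^5 + 8*a^4 + 2*a^3 + 12*a^2 + 5*a + 5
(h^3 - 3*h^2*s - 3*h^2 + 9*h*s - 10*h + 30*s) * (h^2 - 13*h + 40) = h^5 - 3*h^4*s - 16*h^4 + 48*h^3*s + 69*h^3 - 207*h^2*s + 10*h^2 - 30*h*s - 400*h + 1200*s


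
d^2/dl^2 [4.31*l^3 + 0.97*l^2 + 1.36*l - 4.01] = 25.86*l + 1.94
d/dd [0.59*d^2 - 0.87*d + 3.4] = 1.18*d - 0.87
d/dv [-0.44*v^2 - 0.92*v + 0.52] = -0.88*v - 0.92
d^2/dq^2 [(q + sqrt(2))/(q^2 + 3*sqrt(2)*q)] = 2*(q^3 + 3*sqrt(2)*q^2 + 18*q + 18*sqrt(2))/(q^3*(q^3 + 9*sqrt(2)*q^2 + 54*q + 54*sqrt(2)))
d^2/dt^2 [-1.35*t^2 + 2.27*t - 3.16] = -2.70000000000000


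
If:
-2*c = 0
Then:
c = 0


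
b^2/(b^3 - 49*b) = b/(b^2 - 49)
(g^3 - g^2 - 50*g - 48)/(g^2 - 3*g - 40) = (g^2 + 7*g + 6)/(g + 5)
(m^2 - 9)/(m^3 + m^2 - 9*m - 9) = 1/(m + 1)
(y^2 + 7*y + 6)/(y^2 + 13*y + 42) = (y + 1)/(y + 7)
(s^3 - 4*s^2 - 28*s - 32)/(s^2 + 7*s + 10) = (s^2 - 6*s - 16)/(s + 5)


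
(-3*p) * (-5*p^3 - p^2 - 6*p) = 15*p^4 + 3*p^3 + 18*p^2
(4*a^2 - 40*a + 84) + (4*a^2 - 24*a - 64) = 8*a^2 - 64*a + 20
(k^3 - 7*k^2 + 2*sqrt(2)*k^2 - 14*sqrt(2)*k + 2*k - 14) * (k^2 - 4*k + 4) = k^5 - 11*k^4 + 2*sqrt(2)*k^4 - 22*sqrt(2)*k^3 + 34*k^3 - 50*k^2 + 64*sqrt(2)*k^2 - 56*sqrt(2)*k + 64*k - 56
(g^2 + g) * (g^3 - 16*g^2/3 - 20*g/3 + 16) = g^5 - 13*g^4/3 - 12*g^3 + 28*g^2/3 + 16*g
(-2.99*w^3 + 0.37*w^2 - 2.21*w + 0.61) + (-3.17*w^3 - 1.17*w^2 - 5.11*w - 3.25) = -6.16*w^3 - 0.8*w^2 - 7.32*w - 2.64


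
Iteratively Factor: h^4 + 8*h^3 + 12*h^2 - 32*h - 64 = (h + 4)*(h^3 + 4*h^2 - 4*h - 16) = (h + 2)*(h + 4)*(h^2 + 2*h - 8) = (h + 2)*(h + 4)^2*(h - 2)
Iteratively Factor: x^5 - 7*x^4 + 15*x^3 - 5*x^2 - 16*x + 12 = (x - 3)*(x^4 - 4*x^3 + 3*x^2 + 4*x - 4) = (x - 3)*(x - 2)*(x^3 - 2*x^2 - x + 2) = (x - 3)*(x - 2)^2*(x^2 - 1) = (x - 3)*(x - 2)^2*(x - 1)*(x + 1)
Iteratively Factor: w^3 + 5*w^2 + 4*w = (w + 1)*(w^2 + 4*w) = (w + 1)*(w + 4)*(w)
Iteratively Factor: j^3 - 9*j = (j - 3)*(j^2 + 3*j) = (j - 3)*(j + 3)*(j)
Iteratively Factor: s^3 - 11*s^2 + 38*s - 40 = (s - 4)*(s^2 - 7*s + 10) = (s - 5)*(s - 4)*(s - 2)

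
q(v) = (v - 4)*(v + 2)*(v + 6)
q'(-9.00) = 151.00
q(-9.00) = -273.00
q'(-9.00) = 151.00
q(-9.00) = -273.00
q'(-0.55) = -23.49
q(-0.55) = -35.96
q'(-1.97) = -24.12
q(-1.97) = -0.72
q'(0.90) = -10.37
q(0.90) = -62.03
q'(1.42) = -2.59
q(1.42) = -65.47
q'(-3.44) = -12.02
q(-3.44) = 27.43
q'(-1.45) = -25.29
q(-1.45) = -13.64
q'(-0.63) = -23.85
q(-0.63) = -34.06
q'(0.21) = -18.19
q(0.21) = -52.01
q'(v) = (v - 4)*(v + 2) + (v - 4)*(v + 6) + (v + 2)*(v + 6) = 3*v^2 + 8*v - 20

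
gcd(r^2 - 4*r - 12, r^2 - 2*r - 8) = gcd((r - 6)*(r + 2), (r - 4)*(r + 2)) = r + 2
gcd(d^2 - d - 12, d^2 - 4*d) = d - 4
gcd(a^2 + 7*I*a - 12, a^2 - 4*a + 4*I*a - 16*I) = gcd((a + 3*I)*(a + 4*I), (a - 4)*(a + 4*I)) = a + 4*I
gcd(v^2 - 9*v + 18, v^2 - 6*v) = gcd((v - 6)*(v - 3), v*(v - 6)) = v - 6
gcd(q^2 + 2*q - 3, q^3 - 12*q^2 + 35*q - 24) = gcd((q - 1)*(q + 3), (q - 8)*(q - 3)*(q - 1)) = q - 1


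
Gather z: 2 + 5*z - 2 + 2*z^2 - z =2*z^2 + 4*z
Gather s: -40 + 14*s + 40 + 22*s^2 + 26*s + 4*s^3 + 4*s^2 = 4*s^3 + 26*s^2 + 40*s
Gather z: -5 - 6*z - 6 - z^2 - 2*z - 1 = -z^2 - 8*z - 12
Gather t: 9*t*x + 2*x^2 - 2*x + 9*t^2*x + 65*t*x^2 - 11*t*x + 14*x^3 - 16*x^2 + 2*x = 9*t^2*x + t*(65*x^2 - 2*x) + 14*x^3 - 14*x^2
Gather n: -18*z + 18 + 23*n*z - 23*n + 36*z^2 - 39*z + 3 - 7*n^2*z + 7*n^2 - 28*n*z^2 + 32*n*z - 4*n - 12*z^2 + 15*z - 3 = n^2*(7 - 7*z) + n*(-28*z^2 + 55*z - 27) + 24*z^2 - 42*z + 18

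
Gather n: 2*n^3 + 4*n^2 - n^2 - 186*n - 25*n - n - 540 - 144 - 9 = 2*n^3 + 3*n^2 - 212*n - 693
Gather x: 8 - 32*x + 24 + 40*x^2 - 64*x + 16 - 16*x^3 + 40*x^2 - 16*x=-16*x^3 + 80*x^2 - 112*x + 48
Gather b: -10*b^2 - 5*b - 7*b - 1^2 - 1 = -10*b^2 - 12*b - 2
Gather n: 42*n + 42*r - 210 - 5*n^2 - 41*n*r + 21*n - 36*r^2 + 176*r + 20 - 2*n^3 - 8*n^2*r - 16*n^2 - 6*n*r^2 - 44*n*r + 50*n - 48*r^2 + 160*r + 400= -2*n^3 + n^2*(-8*r - 21) + n*(-6*r^2 - 85*r + 113) - 84*r^2 + 378*r + 210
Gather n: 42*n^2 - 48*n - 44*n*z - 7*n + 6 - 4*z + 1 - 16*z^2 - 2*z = 42*n^2 + n*(-44*z - 55) - 16*z^2 - 6*z + 7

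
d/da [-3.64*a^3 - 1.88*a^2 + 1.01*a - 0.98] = -10.92*a^2 - 3.76*a + 1.01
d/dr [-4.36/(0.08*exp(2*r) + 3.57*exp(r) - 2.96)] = (0.6976*exp(r) + 15.5652)*exp(r)/(0.08*exp(2*r) + 3.57*exp(r) - 2.96)^2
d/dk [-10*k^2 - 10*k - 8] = -20*k - 10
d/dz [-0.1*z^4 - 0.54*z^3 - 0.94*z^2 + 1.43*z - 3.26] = -0.4*z^3 - 1.62*z^2 - 1.88*z + 1.43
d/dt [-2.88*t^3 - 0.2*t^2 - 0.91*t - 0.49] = -8.64*t^2 - 0.4*t - 0.91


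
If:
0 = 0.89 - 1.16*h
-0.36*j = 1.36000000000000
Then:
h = 0.77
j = -3.78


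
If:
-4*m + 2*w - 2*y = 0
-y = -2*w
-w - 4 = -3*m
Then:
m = 4/5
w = -8/5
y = -16/5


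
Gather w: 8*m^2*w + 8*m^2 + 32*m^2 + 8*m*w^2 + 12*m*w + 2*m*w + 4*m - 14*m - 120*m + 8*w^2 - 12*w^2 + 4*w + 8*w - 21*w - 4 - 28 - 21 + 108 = 40*m^2 - 130*m + w^2*(8*m - 4) + w*(8*m^2 + 14*m - 9) + 55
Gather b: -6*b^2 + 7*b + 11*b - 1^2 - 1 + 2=-6*b^2 + 18*b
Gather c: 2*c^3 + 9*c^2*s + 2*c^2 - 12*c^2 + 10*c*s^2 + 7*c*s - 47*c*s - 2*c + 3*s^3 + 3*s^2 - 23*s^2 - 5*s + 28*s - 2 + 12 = 2*c^3 + c^2*(9*s - 10) + c*(10*s^2 - 40*s - 2) + 3*s^3 - 20*s^2 + 23*s + 10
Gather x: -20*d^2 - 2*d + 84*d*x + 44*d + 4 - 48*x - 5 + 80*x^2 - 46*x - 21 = -20*d^2 + 42*d + 80*x^2 + x*(84*d - 94) - 22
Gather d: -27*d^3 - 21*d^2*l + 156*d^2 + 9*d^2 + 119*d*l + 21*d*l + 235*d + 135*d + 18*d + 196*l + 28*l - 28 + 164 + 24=-27*d^3 + d^2*(165 - 21*l) + d*(140*l + 388) + 224*l + 160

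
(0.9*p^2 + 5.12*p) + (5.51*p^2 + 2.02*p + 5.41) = 6.41*p^2 + 7.14*p + 5.41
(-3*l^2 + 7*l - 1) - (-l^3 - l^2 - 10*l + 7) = l^3 - 2*l^2 + 17*l - 8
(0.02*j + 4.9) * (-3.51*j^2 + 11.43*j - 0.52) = -0.0702*j^3 - 16.9704*j^2 + 55.9966*j - 2.548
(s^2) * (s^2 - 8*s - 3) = s^4 - 8*s^3 - 3*s^2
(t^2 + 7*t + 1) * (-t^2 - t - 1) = -t^4 - 8*t^3 - 9*t^2 - 8*t - 1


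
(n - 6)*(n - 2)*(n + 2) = n^3 - 6*n^2 - 4*n + 24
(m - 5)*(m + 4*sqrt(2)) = m^2 - 5*m + 4*sqrt(2)*m - 20*sqrt(2)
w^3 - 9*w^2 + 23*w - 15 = (w - 5)*(w - 3)*(w - 1)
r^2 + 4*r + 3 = (r + 1)*(r + 3)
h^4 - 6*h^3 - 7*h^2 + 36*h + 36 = (h - 6)*(h - 3)*(h + 1)*(h + 2)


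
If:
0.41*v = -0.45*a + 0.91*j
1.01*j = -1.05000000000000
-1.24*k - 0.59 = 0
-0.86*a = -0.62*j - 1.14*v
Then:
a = -1.55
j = -1.04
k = -0.48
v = -0.60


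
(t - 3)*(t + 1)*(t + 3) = t^3 + t^2 - 9*t - 9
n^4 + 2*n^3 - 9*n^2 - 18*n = n*(n - 3)*(n + 2)*(n + 3)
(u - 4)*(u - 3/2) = u^2 - 11*u/2 + 6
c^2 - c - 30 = (c - 6)*(c + 5)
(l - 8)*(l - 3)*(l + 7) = l^3 - 4*l^2 - 53*l + 168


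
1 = 1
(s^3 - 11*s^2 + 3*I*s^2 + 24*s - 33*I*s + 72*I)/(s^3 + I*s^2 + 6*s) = (s^2 - 11*s + 24)/(s*(s - 2*I))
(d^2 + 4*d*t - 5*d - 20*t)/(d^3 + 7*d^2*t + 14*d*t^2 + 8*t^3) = (d - 5)/(d^2 + 3*d*t + 2*t^2)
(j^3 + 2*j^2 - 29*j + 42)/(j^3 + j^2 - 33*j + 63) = (j - 2)/(j - 3)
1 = 1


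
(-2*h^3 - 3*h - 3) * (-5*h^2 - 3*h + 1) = 10*h^5 + 6*h^4 + 13*h^3 + 24*h^2 + 6*h - 3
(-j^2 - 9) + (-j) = -j^2 - j - 9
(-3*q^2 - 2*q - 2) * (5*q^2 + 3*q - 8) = -15*q^4 - 19*q^3 + 8*q^2 + 10*q + 16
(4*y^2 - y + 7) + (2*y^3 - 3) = 2*y^3 + 4*y^2 - y + 4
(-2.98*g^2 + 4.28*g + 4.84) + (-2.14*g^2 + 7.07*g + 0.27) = -5.12*g^2 + 11.35*g + 5.11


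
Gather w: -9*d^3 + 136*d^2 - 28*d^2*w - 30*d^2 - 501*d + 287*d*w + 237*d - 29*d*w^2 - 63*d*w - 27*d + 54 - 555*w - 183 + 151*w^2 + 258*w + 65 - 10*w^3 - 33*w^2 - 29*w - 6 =-9*d^3 + 106*d^2 - 291*d - 10*w^3 + w^2*(118 - 29*d) + w*(-28*d^2 + 224*d - 326) - 70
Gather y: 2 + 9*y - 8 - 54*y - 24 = -45*y - 30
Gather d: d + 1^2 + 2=d + 3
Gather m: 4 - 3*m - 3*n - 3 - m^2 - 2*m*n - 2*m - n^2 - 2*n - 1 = -m^2 + m*(-2*n - 5) - n^2 - 5*n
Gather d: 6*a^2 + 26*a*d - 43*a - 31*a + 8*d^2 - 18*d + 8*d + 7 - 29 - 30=6*a^2 - 74*a + 8*d^2 + d*(26*a - 10) - 52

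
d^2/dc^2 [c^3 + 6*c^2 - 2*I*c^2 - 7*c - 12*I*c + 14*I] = 6*c + 12 - 4*I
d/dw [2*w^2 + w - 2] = 4*w + 1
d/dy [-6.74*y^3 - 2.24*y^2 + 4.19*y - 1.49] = -20.22*y^2 - 4.48*y + 4.19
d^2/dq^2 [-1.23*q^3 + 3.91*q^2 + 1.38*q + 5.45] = 7.82 - 7.38*q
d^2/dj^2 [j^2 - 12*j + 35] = 2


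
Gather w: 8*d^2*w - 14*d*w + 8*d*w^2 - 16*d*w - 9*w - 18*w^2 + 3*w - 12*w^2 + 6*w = w^2*(8*d - 30) + w*(8*d^2 - 30*d)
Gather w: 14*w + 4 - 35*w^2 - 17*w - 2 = -35*w^2 - 3*w + 2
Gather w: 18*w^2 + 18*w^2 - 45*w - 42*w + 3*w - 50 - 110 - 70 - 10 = 36*w^2 - 84*w - 240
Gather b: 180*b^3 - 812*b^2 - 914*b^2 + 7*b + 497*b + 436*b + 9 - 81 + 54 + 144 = 180*b^3 - 1726*b^2 + 940*b + 126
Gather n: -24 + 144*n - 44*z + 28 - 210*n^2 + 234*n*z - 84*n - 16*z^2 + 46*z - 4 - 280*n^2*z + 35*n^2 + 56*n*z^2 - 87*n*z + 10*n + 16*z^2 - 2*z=n^2*(-280*z - 175) + n*(56*z^2 + 147*z + 70)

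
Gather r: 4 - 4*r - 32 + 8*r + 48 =4*r + 20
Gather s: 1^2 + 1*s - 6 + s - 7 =2*s - 12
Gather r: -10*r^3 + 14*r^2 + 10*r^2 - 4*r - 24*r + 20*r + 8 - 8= -10*r^3 + 24*r^2 - 8*r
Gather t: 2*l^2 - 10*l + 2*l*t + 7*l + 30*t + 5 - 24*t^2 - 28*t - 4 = 2*l^2 - 3*l - 24*t^2 + t*(2*l + 2) + 1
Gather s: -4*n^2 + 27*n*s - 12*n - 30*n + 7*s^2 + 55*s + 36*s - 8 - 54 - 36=-4*n^2 - 42*n + 7*s^2 + s*(27*n + 91) - 98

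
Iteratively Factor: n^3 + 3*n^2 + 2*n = (n)*(n^2 + 3*n + 2) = n*(n + 2)*(n + 1)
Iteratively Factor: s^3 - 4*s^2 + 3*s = (s - 1)*(s^2 - 3*s) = (s - 3)*(s - 1)*(s)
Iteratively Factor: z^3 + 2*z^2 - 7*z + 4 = (z - 1)*(z^2 + 3*z - 4) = (z - 1)^2*(z + 4)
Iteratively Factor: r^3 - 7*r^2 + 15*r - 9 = (r - 3)*(r^2 - 4*r + 3) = (r - 3)^2*(r - 1)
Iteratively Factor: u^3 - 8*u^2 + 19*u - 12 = (u - 1)*(u^2 - 7*u + 12) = (u - 3)*(u - 1)*(u - 4)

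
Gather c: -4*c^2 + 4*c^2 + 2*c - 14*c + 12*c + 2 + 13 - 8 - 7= 0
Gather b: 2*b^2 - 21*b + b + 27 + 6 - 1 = 2*b^2 - 20*b + 32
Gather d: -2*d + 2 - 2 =-2*d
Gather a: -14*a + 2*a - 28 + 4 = -12*a - 24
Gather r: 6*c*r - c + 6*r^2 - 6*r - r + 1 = -c + 6*r^2 + r*(6*c - 7) + 1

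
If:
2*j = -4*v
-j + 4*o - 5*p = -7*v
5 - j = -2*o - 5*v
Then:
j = -2*v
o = -7*v/2 - 5/2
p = -v - 2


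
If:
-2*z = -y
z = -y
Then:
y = 0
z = 0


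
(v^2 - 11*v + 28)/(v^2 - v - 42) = (v - 4)/(v + 6)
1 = 1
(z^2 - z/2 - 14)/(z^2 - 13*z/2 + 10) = (2*z + 7)/(2*z - 5)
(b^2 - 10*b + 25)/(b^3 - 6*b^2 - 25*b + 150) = (b - 5)/(b^2 - b - 30)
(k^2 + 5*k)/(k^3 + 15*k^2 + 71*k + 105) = k/(k^2 + 10*k + 21)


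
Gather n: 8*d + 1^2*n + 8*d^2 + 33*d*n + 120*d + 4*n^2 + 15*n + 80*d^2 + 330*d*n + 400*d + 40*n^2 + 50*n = 88*d^2 + 528*d + 44*n^2 + n*(363*d + 66)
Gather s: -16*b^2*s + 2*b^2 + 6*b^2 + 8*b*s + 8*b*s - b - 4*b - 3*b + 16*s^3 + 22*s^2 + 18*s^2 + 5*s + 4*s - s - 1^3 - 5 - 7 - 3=8*b^2 - 8*b + 16*s^3 + 40*s^2 + s*(-16*b^2 + 16*b + 8) - 16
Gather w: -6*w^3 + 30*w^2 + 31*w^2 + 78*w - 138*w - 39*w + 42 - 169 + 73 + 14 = -6*w^3 + 61*w^2 - 99*w - 40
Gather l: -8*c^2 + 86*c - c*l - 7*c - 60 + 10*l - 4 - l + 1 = -8*c^2 + 79*c + l*(9 - c) - 63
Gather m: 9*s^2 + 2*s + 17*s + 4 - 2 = 9*s^2 + 19*s + 2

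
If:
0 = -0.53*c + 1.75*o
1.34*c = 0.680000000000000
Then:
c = 0.51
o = 0.15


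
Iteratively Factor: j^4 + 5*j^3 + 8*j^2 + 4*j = (j)*(j^3 + 5*j^2 + 8*j + 4) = j*(j + 1)*(j^2 + 4*j + 4) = j*(j + 1)*(j + 2)*(j + 2)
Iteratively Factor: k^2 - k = (k - 1)*(k)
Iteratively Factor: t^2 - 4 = (t - 2)*(t + 2)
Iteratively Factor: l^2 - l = (l)*(l - 1)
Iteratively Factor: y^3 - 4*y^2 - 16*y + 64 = (y + 4)*(y^2 - 8*y + 16) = (y - 4)*(y + 4)*(y - 4)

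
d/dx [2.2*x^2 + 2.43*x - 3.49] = 4.4*x + 2.43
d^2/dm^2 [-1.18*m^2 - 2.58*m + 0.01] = -2.36000000000000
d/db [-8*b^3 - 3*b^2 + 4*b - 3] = -24*b^2 - 6*b + 4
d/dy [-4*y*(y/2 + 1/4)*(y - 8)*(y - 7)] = -8*y^3 + 87*y^2 - 194*y - 56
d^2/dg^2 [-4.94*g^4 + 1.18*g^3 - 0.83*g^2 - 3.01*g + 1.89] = -59.28*g^2 + 7.08*g - 1.66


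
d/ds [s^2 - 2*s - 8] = 2*s - 2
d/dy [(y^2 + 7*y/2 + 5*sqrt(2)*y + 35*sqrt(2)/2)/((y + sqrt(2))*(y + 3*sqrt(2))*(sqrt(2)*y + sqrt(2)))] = (-2*sqrt(2)*y^4 - 40*y^3 - 14*sqrt(2)*y^3 - 270*y^2 - 75*sqrt(2)*y^2 - 536*sqrt(2)*y - 140*y - 238*sqrt(2) - 300)/(4*(y^6 + 2*y^5 + 8*sqrt(2)*y^5 + 16*sqrt(2)*y^4 + 45*y^4 + 56*sqrt(2)*y^3 + 88*y^3 + 80*y^2 + 96*sqrt(2)*y^2 + 48*sqrt(2)*y + 72*y + 36))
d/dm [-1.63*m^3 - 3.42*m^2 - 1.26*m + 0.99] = -4.89*m^2 - 6.84*m - 1.26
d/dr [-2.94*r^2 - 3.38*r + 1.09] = -5.88*r - 3.38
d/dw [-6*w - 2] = -6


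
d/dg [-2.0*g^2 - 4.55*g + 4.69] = -4.0*g - 4.55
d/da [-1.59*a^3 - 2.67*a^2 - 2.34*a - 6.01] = -4.77*a^2 - 5.34*a - 2.34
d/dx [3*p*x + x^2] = 3*p + 2*x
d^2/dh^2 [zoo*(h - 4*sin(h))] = zoo*sin(h)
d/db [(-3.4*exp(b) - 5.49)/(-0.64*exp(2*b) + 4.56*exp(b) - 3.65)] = (-2.176*exp(2*b) - 7.0272*exp(b) + 37.4444)*exp(b)/(0.4096*exp(4*b) - 5.8368*exp(3*b) + 25.4656*exp(2*b) - 33.288*exp(b) + 13.3225)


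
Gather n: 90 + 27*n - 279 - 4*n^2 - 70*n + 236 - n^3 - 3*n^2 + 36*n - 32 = -n^3 - 7*n^2 - 7*n + 15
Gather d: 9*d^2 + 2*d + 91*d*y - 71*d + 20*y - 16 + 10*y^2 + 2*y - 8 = 9*d^2 + d*(91*y - 69) + 10*y^2 + 22*y - 24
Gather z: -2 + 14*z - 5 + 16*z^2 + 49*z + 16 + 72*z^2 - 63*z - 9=88*z^2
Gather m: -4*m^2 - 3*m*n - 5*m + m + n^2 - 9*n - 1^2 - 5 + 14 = -4*m^2 + m*(-3*n - 4) + n^2 - 9*n + 8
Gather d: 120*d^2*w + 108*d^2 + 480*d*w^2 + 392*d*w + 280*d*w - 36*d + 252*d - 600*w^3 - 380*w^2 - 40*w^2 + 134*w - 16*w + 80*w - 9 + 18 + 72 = d^2*(120*w + 108) + d*(480*w^2 + 672*w + 216) - 600*w^3 - 420*w^2 + 198*w + 81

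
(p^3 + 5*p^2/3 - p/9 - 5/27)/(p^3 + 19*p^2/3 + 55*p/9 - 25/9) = (p + 1/3)/(p + 5)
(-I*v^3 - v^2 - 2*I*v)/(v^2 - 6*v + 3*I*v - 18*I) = v*(-I*v^2 - v - 2*I)/(v^2 + 3*v*(-2 + I) - 18*I)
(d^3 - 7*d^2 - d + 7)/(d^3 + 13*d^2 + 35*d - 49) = (d^2 - 6*d - 7)/(d^2 + 14*d + 49)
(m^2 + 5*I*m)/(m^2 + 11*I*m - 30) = m/(m + 6*I)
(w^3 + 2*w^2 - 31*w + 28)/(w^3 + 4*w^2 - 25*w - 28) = (w - 1)/(w + 1)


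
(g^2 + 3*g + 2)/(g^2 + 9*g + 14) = (g + 1)/(g + 7)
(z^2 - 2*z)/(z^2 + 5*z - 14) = z/(z + 7)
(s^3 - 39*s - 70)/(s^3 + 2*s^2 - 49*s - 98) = (s + 5)/(s + 7)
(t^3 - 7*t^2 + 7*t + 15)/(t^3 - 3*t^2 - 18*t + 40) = (t^2 - 2*t - 3)/(t^2 + 2*t - 8)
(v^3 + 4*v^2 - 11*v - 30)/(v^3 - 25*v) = (v^2 - v - 6)/(v*(v - 5))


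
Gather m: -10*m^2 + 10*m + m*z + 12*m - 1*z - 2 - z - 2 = -10*m^2 + m*(z + 22) - 2*z - 4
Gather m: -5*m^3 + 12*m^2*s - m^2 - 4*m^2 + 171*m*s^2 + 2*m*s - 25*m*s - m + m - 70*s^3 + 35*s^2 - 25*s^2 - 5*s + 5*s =-5*m^3 + m^2*(12*s - 5) + m*(171*s^2 - 23*s) - 70*s^3 + 10*s^2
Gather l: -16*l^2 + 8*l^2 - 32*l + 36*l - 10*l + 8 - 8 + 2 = -8*l^2 - 6*l + 2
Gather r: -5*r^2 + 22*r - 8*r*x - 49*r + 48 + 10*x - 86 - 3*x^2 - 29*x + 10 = -5*r^2 + r*(-8*x - 27) - 3*x^2 - 19*x - 28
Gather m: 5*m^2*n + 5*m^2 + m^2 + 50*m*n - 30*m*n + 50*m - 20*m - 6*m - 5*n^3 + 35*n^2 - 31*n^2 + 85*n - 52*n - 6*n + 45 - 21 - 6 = m^2*(5*n + 6) + m*(20*n + 24) - 5*n^3 + 4*n^2 + 27*n + 18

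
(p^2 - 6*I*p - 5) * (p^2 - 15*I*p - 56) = p^4 - 21*I*p^3 - 151*p^2 + 411*I*p + 280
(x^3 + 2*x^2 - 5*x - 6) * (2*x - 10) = 2*x^4 - 6*x^3 - 30*x^2 + 38*x + 60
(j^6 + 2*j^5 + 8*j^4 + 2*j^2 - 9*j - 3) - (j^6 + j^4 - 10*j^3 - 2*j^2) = 2*j^5 + 7*j^4 + 10*j^3 + 4*j^2 - 9*j - 3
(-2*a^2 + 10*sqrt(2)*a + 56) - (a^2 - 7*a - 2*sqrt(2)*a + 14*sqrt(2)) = -3*a^2 + 7*a + 12*sqrt(2)*a - 14*sqrt(2) + 56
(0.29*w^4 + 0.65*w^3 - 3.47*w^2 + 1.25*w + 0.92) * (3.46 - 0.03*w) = -0.0087*w^5 + 0.9839*w^4 + 2.3531*w^3 - 12.0437*w^2 + 4.2974*w + 3.1832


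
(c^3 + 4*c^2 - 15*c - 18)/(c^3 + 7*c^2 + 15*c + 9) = (c^2 + 3*c - 18)/(c^2 + 6*c + 9)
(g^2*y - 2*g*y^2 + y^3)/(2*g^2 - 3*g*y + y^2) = y*(-g + y)/(-2*g + y)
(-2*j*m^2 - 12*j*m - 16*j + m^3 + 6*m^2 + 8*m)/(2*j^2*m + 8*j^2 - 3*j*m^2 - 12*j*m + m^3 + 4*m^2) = (-m - 2)/(j - m)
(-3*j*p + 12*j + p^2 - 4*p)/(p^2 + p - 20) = (-3*j + p)/(p + 5)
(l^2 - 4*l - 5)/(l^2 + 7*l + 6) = (l - 5)/(l + 6)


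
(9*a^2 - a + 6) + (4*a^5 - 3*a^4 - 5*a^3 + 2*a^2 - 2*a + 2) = 4*a^5 - 3*a^4 - 5*a^3 + 11*a^2 - 3*a + 8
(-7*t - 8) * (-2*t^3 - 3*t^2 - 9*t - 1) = 14*t^4 + 37*t^3 + 87*t^2 + 79*t + 8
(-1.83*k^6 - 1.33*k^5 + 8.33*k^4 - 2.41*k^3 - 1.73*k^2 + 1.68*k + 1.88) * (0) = 0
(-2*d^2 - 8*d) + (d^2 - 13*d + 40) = -d^2 - 21*d + 40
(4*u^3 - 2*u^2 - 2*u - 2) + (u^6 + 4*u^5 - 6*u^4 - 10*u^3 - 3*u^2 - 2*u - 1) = u^6 + 4*u^5 - 6*u^4 - 6*u^3 - 5*u^2 - 4*u - 3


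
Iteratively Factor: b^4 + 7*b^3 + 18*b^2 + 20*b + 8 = (b + 2)*(b^3 + 5*b^2 + 8*b + 4) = (b + 1)*(b + 2)*(b^2 + 4*b + 4) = (b + 1)*(b + 2)^2*(b + 2)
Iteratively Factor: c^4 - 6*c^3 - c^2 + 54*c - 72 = (c - 4)*(c^3 - 2*c^2 - 9*c + 18) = (c - 4)*(c - 2)*(c^2 - 9) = (c - 4)*(c - 3)*(c - 2)*(c + 3)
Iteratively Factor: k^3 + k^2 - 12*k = (k)*(k^2 + k - 12) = k*(k - 3)*(k + 4)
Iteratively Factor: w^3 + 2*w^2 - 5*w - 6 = (w + 3)*(w^2 - w - 2) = (w - 2)*(w + 3)*(w + 1)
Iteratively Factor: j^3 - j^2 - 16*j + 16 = (j - 4)*(j^2 + 3*j - 4) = (j - 4)*(j + 4)*(j - 1)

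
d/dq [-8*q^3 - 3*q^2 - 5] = 6*q*(-4*q - 1)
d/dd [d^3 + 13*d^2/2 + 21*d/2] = 3*d^2 + 13*d + 21/2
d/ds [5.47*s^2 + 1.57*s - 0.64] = 10.94*s + 1.57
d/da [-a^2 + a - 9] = 1 - 2*a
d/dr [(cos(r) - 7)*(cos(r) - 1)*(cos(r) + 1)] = (-3*cos(r)^2 + 14*cos(r) + 1)*sin(r)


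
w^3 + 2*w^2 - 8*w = w*(w - 2)*(w + 4)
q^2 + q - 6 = (q - 2)*(q + 3)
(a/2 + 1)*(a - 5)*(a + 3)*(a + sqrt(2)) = a^4/2 + sqrt(2)*a^3/2 - 19*a^2/2 - 15*a - 19*sqrt(2)*a/2 - 15*sqrt(2)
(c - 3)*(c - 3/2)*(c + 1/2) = c^3 - 4*c^2 + 9*c/4 + 9/4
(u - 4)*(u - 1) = u^2 - 5*u + 4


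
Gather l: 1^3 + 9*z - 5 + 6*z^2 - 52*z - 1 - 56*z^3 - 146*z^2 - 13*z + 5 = -56*z^3 - 140*z^2 - 56*z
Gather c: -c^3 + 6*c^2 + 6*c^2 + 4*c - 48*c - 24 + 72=-c^3 + 12*c^2 - 44*c + 48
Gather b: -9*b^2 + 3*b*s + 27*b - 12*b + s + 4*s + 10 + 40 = -9*b^2 + b*(3*s + 15) + 5*s + 50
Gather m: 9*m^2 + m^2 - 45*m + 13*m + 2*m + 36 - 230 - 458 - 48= 10*m^2 - 30*m - 700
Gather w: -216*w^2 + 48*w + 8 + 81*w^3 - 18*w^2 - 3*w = 81*w^3 - 234*w^2 + 45*w + 8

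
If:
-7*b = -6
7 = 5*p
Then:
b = 6/7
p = 7/5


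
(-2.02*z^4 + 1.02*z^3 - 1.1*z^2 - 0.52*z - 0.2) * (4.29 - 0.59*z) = 1.1918*z^5 - 9.2676*z^4 + 5.0248*z^3 - 4.4122*z^2 - 2.1128*z - 0.858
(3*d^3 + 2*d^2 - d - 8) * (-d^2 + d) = -3*d^5 + d^4 + 3*d^3 + 7*d^2 - 8*d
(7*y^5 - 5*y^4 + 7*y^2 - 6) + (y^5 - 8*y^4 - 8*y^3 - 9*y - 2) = 8*y^5 - 13*y^4 - 8*y^3 + 7*y^2 - 9*y - 8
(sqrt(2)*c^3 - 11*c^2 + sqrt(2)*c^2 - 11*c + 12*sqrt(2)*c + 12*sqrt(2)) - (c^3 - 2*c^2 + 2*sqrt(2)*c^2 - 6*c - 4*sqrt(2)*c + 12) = -c^3 + sqrt(2)*c^3 - 9*c^2 - sqrt(2)*c^2 - 5*c + 16*sqrt(2)*c - 12 + 12*sqrt(2)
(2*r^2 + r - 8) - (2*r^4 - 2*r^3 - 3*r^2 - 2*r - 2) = -2*r^4 + 2*r^3 + 5*r^2 + 3*r - 6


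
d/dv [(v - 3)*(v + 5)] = 2*v + 2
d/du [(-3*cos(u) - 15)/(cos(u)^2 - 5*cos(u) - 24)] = 3*(sin(u)^2 - 10*cos(u))*sin(u)/(sin(u)^2 + 5*cos(u) + 23)^2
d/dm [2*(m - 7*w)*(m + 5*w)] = 4*m - 4*w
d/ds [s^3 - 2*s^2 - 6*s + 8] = 3*s^2 - 4*s - 6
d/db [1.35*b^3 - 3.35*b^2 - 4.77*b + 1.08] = 4.05*b^2 - 6.7*b - 4.77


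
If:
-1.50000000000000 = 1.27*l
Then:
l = -1.18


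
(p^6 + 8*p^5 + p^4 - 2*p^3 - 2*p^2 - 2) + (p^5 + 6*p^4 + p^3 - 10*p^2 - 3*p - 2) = p^6 + 9*p^5 + 7*p^4 - p^3 - 12*p^2 - 3*p - 4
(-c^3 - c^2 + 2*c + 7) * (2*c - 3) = -2*c^4 + c^3 + 7*c^2 + 8*c - 21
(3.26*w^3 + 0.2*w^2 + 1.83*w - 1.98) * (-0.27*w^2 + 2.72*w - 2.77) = -0.8802*w^5 + 8.8132*w^4 - 8.9803*w^3 + 4.9582*w^2 - 10.4547*w + 5.4846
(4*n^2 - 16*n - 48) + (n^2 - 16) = 5*n^2 - 16*n - 64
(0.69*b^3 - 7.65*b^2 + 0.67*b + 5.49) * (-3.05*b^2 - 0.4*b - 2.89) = -2.1045*b^5 + 23.0565*b^4 - 0.977599999999999*b^3 + 5.096*b^2 - 4.1323*b - 15.8661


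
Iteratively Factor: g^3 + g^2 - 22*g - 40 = (g - 5)*(g^2 + 6*g + 8) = (g - 5)*(g + 4)*(g + 2)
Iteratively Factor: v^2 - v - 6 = (v - 3)*(v + 2)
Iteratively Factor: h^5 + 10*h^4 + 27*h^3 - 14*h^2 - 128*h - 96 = (h + 4)*(h^4 + 6*h^3 + 3*h^2 - 26*h - 24) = (h - 2)*(h + 4)*(h^3 + 8*h^2 + 19*h + 12) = (h - 2)*(h + 3)*(h + 4)*(h^2 + 5*h + 4) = (h - 2)*(h + 1)*(h + 3)*(h + 4)*(h + 4)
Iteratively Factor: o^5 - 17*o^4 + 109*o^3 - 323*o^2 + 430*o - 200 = (o - 2)*(o^4 - 15*o^3 + 79*o^2 - 165*o + 100) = (o - 4)*(o - 2)*(o^3 - 11*o^2 + 35*o - 25) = (o - 4)*(o - 2)*(o - 1)*(o^2 - 10*o + 25) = (o - 5)*(o - 4)*(o - 2)*(o - 1)*(o - 5)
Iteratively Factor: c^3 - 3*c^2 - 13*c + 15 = (c - 1)*(c^2 - 2*c - 15) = (c - 1)*(c + 3)*(c - 5)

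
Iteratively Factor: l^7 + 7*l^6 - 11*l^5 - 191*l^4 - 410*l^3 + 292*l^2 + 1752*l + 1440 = (l + 2)*(l^6 + 5*l^5 - 21*l^4 - 149*l^3 - 112*l^2 + 516*l + 720) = (l + 2)*(l + 3)*(l^5 + 2*l^4 - 27*l^3 - 68*l^2 + 92*l + 240) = (l - 2)*(l + 2)*(l + 3)*(l^4 + 4*l^3 - 19*l^2 - 106*l - 120) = (l - 2)*(l + 2)*(l + 3)*(l + 4)*(l^3 - 19*l - 30) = (l - 2)*(l + 2)^2*(l + 3)*(l + 4)*(l^2 - 2*l - 15) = (l - 2)*(l + 2)^2*(l + 3)^2*(l + 4)*(l - 5)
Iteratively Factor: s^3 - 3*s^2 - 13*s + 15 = (s - 5)*(s^2 + 2*s - 3) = (s - 5)*(s + 3)*(s - 1)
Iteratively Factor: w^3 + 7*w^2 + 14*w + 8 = (w + 1)*(w^2 + 6*w + 8) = (w + 1)*(w + 2)*(w + 4)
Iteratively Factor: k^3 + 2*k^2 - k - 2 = (k - 1)*(k^2 + 3*k + 2) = (k - 1)*(k + 1)*(k + 2)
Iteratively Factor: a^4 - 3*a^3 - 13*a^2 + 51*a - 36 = (a - 3)*(a^3 - 13*a + 12) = (a - 3)^2*(a^2 + 3*a - 4) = (a - 3)^2*(a - 1)*(a + 4)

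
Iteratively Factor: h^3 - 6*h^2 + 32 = (h - 4)*(h^2 - 2*h - 8) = (h - 4)*(h + 2)*(h - 4)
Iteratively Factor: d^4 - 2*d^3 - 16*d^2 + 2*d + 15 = (d + 3)*(d^3 - 5*d^2 - d + 5) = (d + 1)*(d + 3)*(d^2 - 6*d + 5) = (d - 1)*(d + 1)*(d + 3)*(d - 5)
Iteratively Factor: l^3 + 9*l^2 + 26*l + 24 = (l + 3)*(l^2 + 6*l + 8) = (l + 2)*(l + 3)*(l + 4)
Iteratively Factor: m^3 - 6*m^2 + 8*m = (m - 2)*(m^2 - 4*m) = (m - 4)*(m - 2)*(m)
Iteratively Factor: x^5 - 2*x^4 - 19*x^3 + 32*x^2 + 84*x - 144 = (x + 3)*(x^4 - 5*x^3 - 4*x^2 + 44*x - 48) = (x + 3)^2*(x^3 - 8*x^2 + 20*x - 16) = (x - 2)*(x + 3)^2*(x^2 - 6*x + 8) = (x - 4)*(x - 2)*(x + 3)^2*(x - 2)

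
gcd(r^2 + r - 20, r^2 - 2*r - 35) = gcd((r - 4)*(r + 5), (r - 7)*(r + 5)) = r + 5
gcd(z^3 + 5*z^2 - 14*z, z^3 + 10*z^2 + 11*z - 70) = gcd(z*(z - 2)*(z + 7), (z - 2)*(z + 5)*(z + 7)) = z^2 + 5*z - 14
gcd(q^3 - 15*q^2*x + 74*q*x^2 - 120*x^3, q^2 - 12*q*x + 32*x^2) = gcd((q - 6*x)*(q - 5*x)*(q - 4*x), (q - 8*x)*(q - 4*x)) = -q + 4*x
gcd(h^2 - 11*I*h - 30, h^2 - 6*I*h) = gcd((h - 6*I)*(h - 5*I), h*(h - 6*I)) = h - 6*I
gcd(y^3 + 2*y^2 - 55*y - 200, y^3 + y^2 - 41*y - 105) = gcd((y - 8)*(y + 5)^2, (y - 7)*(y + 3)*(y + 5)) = y + 5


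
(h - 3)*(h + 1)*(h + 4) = h^3 + 2*h^2 - 11*h - 12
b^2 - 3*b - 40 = (b - 8)*(b + 5)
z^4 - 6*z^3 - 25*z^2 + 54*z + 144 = (z - 8)*(z - 3)*(z + 2)*(z + 3)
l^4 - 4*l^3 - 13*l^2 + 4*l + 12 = (l - 6)*(l - 1)*(l + 1)*(l + 2)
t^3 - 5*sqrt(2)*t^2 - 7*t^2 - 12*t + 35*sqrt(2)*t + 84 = (t - 7)*(t - 6*sqrt(2))*(t + sqrt(2))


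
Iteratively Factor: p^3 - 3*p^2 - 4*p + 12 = (p + 2)*(p^2 - 5*p + 6) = (p - 2)*(p + 2)*(p - 3)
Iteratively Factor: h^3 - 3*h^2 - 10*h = (h + 2)*(h^2 - 5*h) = h*(h + 2)*(h - 5)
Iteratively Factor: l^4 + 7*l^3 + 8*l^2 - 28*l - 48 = (l - 2)*(l^3 + 9*l^2 + 26*l + 24) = (l - 2)*(l + 3)*(l^2 + 6*l + 8) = (l - 2)*(l + 3)*(l + 4)*(l + 2)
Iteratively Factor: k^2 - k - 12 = (k + 3)*(k - 4)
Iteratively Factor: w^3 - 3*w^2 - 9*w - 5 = (w + 1)*(w^2 - 4*w - 5) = (w + 1)^2*(w - 5)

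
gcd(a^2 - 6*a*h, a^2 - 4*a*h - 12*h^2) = a - 6*h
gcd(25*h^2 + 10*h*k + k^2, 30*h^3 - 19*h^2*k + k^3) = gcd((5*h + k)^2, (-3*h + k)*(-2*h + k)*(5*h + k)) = 5*h + k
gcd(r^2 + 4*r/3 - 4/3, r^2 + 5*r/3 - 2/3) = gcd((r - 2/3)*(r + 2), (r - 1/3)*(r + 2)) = r + 2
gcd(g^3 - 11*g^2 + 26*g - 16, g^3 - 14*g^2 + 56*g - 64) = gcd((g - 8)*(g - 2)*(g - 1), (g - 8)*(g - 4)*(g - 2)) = g^2 - 10*g + 16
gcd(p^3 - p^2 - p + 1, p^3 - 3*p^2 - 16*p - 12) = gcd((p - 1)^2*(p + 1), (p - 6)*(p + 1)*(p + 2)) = p + 1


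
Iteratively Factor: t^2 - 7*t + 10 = (t - 2)*(t - 5)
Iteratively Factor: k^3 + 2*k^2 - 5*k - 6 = (k - 2)*(k^2 + 4*k + 3) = (k - 2)*(k + 1)*(k + 3)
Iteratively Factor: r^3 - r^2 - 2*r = (r + 1)*(r^2 - 2*r) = (r - 2)*(r + 1)*(r)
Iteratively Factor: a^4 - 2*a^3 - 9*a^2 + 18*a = (a - 3)*(a^3 + a^2 - 6*a) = (a - 3)*(a - 2)*(a^2 + 3*a) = (a - 3)*(a - 2)*(a + 3)*(a)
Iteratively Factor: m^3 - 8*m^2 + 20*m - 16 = (m - 2)*(m^2 - 6*m + 8) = (m - 2)^2*(m - 4)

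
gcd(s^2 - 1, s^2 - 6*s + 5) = s - 1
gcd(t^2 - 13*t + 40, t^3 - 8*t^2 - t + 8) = t - 8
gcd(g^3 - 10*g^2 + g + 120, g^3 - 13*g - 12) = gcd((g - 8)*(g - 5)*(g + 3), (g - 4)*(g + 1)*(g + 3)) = g + 3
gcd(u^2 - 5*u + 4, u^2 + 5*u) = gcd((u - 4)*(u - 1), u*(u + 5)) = 1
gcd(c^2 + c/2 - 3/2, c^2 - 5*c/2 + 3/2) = c - 1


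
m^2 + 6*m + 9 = (m + 3)^2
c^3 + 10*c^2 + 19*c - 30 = (c - 1)*(c + 5)*(c + 6)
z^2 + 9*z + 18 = (z + 3)*(z + 6)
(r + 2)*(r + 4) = r^2 + 6*r + 8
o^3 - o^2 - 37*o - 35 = (o - 7)*(o + 1)*(o + 5)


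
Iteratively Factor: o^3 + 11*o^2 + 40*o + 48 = (o + 4)*(o^2 + 7*o + 12) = (o + 4)^2*(o + 3)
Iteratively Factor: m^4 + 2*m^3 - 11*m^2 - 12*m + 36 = (m + 3)*(m^3 - m^2 - 8*m + 12) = (m - 2)*(m + 3)*(m^2 + m - 6) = (m - 2)*(m + 3)^2*(m - 2)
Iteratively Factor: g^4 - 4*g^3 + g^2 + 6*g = (g)*(g^3 - 4*g^2 + g + 6) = g*(g + 1)*(g^2 - 5*g + 6) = g*(g - 2)*(g + 1)*(g - 3)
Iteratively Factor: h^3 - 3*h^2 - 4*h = (h + 1)*(h^2 - 4*h) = (h - 4)*(h + 1)*(h)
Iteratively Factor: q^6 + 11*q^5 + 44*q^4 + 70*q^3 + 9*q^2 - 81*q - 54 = (q + 3)*(q^5 + 8*q^4 + 20*q^3 + 10*q^2 - 21*q - 18) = (q + 3)^2*(q^4 + 5*q^3 + 5*q^2 - 5*q - 6) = (q + 3)^3*(q^3 + 2*q^2 - q - 2) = (q - 1)*(q + 3)^3*(q^2 + 3*q + 2) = (q - 1)*(q + 1)*(q + 3)^3*(q + 2)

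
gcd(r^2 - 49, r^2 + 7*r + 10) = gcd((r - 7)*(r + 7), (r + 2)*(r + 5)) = 1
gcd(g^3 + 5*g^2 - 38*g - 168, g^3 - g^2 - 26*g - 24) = g^2 - 2*g - 24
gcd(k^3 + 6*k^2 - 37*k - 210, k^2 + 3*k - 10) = k + 5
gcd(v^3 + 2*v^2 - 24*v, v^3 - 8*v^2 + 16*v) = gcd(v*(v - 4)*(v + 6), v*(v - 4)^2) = v^2 - 4*v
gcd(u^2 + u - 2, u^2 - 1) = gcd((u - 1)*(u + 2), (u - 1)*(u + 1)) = u - 1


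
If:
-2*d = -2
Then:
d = 1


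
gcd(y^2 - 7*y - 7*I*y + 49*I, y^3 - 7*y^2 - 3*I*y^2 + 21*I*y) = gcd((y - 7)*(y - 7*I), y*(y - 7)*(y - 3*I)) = y - 7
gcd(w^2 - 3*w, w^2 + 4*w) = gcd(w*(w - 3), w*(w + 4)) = w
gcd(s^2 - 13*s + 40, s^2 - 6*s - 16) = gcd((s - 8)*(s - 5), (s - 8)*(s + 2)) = s - 8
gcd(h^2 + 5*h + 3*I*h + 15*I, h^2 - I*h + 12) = h + 3*I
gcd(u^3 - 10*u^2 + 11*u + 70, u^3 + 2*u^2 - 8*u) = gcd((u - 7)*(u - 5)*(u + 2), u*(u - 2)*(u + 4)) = 1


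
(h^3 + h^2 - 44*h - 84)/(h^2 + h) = (h^3 + h^2 - 44*h - 84)/(h*(h + 1))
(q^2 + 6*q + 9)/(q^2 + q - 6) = (q + 3)/(q - 2)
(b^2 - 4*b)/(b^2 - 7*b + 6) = b*(b - 4)/(b^2 - 7*b + 6)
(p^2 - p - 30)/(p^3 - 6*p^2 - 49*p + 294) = (p + 5)/(p^2 - 49)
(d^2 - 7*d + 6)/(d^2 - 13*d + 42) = (d - 1)/(d - 7)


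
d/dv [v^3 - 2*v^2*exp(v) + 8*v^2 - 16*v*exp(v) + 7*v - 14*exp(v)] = -2*v^2*exp(v) + 3*v^2 - 20*v*exp(v) + 16*v - 30*exp(v) + 7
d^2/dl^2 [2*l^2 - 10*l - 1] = 4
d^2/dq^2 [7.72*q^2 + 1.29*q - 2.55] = 15.4400000000000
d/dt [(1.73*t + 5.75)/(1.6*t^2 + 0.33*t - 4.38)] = (2.768*t^2 + 0.5709*t - (1.73*t + 5.75)*(3.2*t + 0.33) - 7.5774)/(1.6*t^2 + 0.33*t - 4.38)^2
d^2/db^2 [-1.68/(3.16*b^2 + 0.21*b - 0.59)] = (33.551616*b^2 + 2.229696*b - 1.68*(6.32*b + 0.21)*(12.64*b + 0.42) - 6.264384)/(3.16*b^2 + 0.21*b - 0.59)^3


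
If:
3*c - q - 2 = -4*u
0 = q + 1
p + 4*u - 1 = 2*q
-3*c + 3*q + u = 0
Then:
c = -11/15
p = -21/5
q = -1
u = 4/5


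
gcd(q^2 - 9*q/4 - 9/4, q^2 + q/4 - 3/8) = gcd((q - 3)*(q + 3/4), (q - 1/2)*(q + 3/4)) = q + 3/4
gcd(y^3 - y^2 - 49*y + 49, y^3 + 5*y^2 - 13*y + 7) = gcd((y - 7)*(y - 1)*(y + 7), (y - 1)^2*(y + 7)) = y^2 + 6*y - 7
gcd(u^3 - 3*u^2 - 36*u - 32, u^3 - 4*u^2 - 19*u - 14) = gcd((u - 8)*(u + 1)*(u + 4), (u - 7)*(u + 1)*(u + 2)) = u + 1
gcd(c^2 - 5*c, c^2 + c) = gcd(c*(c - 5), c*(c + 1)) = c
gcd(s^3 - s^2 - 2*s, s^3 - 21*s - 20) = s + 1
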